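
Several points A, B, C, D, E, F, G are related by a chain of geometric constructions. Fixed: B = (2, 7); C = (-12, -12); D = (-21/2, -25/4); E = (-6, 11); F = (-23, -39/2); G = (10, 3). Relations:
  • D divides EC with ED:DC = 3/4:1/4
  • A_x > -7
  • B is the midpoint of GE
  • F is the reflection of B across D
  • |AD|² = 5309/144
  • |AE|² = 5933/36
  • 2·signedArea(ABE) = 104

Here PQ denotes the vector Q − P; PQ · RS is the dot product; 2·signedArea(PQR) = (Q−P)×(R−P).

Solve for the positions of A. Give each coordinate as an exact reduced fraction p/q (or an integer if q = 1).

1. A_x = -19/3  [line -4·x + -8·y + -40 = 0 ∩ |AE|² = 5933/36]
2. A_y = -11/6  [line -4·x + -8·y + -40 = 0 ∩ |AE|² = 5933/36]
   → A = (-19/3, -11/6)

A = (-19/3, -11/6)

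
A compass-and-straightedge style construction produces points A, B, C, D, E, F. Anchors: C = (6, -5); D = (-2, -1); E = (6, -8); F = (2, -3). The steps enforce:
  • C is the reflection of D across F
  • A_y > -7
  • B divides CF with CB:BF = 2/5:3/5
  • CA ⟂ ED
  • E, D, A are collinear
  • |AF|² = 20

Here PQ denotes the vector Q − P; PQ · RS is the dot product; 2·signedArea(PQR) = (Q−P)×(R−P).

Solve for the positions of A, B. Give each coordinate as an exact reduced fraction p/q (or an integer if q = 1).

1. A_x = 510/113  [E, D, A are collinear ∩ CA ⟂ ED]
2. A_y = -757/113  [E, D, A are collinear ∩ CA ⟂ ED]
   → A = (510/113, -757/113)
3. B_x = 22/5  [B divides CF with CB:BF = 2/5:3/5]
4. B_y = -21/5  [B divides CF with CB:BF = 2/5:3/5]
   → B = (22/5, -21/5)

A = (510/113, -757/113)
B = (22/5, -21/5)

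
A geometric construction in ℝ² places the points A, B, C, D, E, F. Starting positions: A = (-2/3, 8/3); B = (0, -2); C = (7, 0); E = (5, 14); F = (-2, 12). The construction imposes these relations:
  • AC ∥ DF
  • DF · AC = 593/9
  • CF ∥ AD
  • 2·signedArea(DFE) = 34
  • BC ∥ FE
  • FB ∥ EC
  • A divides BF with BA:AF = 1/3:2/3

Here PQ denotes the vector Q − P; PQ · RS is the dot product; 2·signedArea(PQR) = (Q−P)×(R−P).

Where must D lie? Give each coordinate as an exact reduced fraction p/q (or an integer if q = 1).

1. D_x = -29/3  [AC ∥ DF ∩ CF ∥ AD]
2. D_y = 44/3  [AC ∥ DF ∩ CF ∥ AD]
   → D = (-29/3, 44/3)

D = (-29/3, 44/3)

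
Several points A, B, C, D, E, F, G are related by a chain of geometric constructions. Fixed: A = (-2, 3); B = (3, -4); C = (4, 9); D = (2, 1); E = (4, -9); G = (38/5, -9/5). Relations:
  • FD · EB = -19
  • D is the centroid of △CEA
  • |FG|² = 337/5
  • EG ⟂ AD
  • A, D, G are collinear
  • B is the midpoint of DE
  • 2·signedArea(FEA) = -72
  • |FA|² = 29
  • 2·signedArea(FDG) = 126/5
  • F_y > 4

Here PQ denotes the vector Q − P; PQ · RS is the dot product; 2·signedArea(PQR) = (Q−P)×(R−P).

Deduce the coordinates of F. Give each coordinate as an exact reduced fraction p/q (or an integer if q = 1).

1. F_x = 3  [FD · EB = -19 ∩ 2·signedArea(FDG) = 126/5]
2. F_y = 5  [FD · EB = -19 ∩ 2·signedArea(FDG) = 126/5]
   → F = (3, 5)

F = (3, 5)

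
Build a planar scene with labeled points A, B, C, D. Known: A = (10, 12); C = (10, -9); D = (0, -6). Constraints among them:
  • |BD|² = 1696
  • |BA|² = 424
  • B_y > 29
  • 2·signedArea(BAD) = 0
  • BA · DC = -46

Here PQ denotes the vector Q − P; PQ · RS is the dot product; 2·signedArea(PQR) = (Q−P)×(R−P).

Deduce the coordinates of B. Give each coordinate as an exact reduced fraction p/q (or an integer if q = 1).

B = (20, 30)

1. B_x = 20  [2·signedArea(BAD) = 0 ∩ BA · DC = -46]
2. B_y = 30  [2·signedArea(BAD) = 0 ∩ BA · DC = -46]
   → B = (20, 30)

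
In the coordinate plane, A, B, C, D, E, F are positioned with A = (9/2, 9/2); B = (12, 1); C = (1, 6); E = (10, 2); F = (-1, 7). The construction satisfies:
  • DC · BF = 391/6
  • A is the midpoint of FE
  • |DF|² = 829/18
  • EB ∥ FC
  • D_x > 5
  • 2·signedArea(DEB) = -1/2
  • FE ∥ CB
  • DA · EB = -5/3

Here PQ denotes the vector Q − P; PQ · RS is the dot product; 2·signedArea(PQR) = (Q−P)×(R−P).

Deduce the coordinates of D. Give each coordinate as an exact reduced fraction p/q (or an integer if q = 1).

1. D_x = 31/6  [2·signedArea(DEB) = -1/2 ∩ DC · BF = 391/6]
2. D_y = 25/6  [2·signedArea(DEB) = -1/2 ∩ DC · BF = 391/6]
   → D = (31/6, 25/6)

D = (31/6, 25/6)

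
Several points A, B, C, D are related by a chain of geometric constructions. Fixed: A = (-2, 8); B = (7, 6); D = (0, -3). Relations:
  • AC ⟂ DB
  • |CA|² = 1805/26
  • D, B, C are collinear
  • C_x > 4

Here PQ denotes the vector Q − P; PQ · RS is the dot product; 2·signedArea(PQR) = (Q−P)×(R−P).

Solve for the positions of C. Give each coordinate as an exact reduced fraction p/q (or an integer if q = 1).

1. C_x = 119/26  [D, B, C are collinear ∩ AC ⟂ DB]
2. C_y = 75/26  [D, B, C are collinear ∩ AC ⟂ DB]
   → C = (119/26, 75/26)

C = (119/26, 75/26)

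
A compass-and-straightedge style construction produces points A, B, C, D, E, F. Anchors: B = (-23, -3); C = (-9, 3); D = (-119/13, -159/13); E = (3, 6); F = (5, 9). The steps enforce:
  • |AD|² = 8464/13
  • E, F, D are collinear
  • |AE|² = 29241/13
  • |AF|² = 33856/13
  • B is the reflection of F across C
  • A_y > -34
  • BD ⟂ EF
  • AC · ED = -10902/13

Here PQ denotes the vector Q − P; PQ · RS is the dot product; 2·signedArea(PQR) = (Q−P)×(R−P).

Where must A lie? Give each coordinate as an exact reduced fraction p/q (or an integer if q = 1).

A = (-303/13, -435/13)

1. A_x = -303/13  [line 158/13·x + 237/13·y + 11613/13 = 0 ∩ |AE|² = 29241/13]
2. A_y = -435/13  [line 158/13·x + 237/13·y + 11613/13 = 0 ∩ |AE|² = 29241/13]
   → A = (-303/13, -435/13)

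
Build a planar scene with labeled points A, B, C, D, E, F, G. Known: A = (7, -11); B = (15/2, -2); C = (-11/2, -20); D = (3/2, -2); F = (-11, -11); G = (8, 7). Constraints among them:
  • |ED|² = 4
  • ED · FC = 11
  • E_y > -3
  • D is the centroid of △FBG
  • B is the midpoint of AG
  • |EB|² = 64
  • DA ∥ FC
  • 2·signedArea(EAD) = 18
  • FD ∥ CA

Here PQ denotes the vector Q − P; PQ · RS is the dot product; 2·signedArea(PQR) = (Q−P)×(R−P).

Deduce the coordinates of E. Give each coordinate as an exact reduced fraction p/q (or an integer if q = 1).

E = (-1/2, -2)

1. E_x = -1/2  [2·signedArea(EAD) = 18 ∩ ED · FC = 11]
2. E_y = -2  [2·signedArea(EAD) = 18 ∩ ED · FC = 11]
   → E = (-1/2, -2)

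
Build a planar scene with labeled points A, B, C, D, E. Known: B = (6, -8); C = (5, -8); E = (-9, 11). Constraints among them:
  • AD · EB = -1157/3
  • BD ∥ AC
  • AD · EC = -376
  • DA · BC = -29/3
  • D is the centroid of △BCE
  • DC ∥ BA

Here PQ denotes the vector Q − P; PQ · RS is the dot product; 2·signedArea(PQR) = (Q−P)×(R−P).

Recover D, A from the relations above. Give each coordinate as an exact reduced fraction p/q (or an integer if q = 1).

1. D_x = 2/3  [D is the centroid of △BCE]
2. D_y = -5/3  [D is the centroid of △BCE]
   → D = (2/3, -5/3)
3. A_x = 31/3  [BD ∥ AC ∩ DC ∥ BA]
4. A_y = -43/3  [BD ∥ AC ∩ DC ∥ BA]
   → A = (31/3, -43/3)

A = (31/3, -43/3)
D = (2/3, -5/3)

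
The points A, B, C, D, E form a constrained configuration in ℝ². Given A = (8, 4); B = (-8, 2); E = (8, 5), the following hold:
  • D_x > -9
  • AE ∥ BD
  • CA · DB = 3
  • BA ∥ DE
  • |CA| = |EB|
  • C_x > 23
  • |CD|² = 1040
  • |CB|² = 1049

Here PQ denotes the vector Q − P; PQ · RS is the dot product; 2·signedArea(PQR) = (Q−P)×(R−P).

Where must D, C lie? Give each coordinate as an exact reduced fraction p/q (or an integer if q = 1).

C = (24, 7)
D = (-8, 3)

1. D_x = -8  [BA ∥ DE ∩ AE ∥ BD]
2. D_y = 3  [BA ∥ DE ∩ AE ∥ BD]
   → D = (-8, 3)
3. C_y = 7  [CA · DB = 3]
4. C_x = 24  [|CD|² = 1040]
   → C = (24, 7)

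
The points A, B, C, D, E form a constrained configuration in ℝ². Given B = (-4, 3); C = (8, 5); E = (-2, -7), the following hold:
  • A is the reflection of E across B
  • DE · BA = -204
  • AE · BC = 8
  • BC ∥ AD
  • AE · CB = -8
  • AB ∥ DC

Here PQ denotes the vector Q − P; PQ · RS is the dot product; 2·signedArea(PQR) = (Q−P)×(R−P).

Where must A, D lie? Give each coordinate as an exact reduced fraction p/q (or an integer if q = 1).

1. A_x = -6  [A is the reflection of E across B]
2. A_y = 13  [A is the reflection of E across B]
   → A = (-6, 13)
3. D_x = 6  [AB ∥ DC ∩ BC ∥ AD]
4. D_y = 15  [AB ∥ DC ∩ BC ∥ AD]
   → D = (6, 15)

A = (-6, 13)
D = (6, 15)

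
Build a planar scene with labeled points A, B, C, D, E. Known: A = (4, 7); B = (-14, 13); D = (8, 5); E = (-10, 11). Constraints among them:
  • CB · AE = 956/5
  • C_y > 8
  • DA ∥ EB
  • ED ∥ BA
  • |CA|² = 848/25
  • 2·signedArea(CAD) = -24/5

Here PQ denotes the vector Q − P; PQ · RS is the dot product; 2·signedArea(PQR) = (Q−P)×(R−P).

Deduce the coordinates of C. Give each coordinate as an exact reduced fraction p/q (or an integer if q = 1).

C = (-8/5, 43/5)

1. C_x = -8/5  [CB · AE = 956/5 ∩ 2·signedArea(CAD) = -24/5]
2. C_y = 43/5  [CB · AE = 956/5 ∩ 2·signedArea(CAD) = -24/5]
   → C = (-8/5, 43/5)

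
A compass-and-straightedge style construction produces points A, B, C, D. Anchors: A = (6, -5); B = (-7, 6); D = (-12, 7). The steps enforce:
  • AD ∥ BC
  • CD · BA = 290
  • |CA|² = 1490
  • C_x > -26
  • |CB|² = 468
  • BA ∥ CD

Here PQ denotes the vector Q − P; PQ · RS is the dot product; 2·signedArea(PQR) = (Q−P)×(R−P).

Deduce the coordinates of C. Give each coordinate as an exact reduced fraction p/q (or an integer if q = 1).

C = (-25, 18)

1. C_x = -25  [BA ∥ CD ∩ AD ∥ BC]
2. C_y = 18  [BA ∥ CD ∩ AD ∥ BC]
   → C = (-25, 18)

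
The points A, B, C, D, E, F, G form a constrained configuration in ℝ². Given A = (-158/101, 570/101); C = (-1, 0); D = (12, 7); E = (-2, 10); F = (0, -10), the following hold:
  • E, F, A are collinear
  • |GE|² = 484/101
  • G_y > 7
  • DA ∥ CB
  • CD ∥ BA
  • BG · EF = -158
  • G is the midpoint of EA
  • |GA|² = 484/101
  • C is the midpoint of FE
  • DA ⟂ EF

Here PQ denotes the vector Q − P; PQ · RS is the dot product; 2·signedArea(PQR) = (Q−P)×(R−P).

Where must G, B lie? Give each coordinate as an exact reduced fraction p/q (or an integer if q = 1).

1. G_x = -180/101  [G is the midpoint of EA]
2. G_y = 790/101  [G is the midpoint of EA]
   → G = (-180/101, 790/101)
3. B_x = -1471/101  [CD ∥ BA ∩ DA ∥ CB]
4. B_y = -137/101  [CD ∥ BA ∩ DA ∥ CB]
   → B = (-1471/101, -137/101)

B = (-1471/101, -137/101)
G = (-180/101, 790/101)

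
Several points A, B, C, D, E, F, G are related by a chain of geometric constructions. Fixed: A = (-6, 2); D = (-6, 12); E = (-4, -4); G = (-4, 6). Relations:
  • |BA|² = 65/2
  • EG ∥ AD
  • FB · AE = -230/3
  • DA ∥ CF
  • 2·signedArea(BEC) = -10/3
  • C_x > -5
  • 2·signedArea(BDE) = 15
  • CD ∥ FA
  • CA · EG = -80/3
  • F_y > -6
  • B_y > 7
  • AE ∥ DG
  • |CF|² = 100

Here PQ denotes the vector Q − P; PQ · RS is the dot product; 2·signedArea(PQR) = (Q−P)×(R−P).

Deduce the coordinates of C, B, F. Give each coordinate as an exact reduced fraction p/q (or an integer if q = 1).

B = (-9/2, 15/2)
C = (-14/3, 14/3)
F = (-14/3, -16/3)

1. C_y = 14/3  [CA · EG = -80/3]
2. B_x = -9/2  [line 16·x + 2·y + 57 = 0 ∩ |BA|² = 65/2]
3. B_y = 15/2  [line 16·x + 2·y + 57 = 0 ∩ |BA|² = 65/2]
   → B = (-9/2, 15/2)
4. C_x = -14/3  [CA · EG = -80/3 ∩ 2·signedArea(BEC) = -10/3]
   → C = (-14/3, 14/3)
5. C_y = 14/3  [CA · EG = -80/3 ∩ 2·signedArea(BEC) = -10/3]
   → C = (-14/3, 14/3)
6. F_x = -14/3  [CD ∥ FA ∩ DA ∥ CF]
7. F_y = -16/3  [CD ∥ FA ∩ DA ∥ CF]
   → F = (-14/3, -16/3)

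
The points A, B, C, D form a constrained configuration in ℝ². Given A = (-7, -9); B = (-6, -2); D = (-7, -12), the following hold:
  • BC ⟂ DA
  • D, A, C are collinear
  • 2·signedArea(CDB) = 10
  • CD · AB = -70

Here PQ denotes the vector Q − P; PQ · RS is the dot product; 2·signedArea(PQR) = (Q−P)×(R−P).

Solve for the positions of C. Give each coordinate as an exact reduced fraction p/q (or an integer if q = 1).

C = (-7, -2)

1. C_x = -7  [D, A, C are collinear ∩ BC ⟂ DA]
2. C_y = -2  [D, A, C are collinear ∩ BC ⟂ DA]
   → C = (-7, -2)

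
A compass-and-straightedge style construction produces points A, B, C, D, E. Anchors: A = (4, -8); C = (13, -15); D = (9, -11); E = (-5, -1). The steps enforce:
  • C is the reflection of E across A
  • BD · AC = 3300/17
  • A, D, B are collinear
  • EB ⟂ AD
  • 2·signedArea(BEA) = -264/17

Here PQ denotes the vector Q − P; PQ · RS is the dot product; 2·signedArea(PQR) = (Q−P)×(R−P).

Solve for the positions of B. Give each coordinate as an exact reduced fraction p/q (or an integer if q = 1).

B = (-97/17, -37/17)

1. B_x = -97/17  [A, D, B are collinear ∩ EB ⟂ AD]
2. B_y = -37/17  [A, D, B are collinear ∩ EB ⟂ AD]
   → B = (-97/17, -37/17)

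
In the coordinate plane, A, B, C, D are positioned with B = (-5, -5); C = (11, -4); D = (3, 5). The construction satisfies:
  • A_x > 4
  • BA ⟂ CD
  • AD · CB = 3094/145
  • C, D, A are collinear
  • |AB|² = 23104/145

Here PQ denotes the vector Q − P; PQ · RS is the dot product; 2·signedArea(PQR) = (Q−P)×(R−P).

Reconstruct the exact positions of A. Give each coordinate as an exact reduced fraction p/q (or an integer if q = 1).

A = (643/145, 491/145)

1. A_x = 643/145  [C, D, A are collinear ∩ BA ⟂ CD]
2. A_y = 491/145  [C, D, A are collinear ∩ BA ⟂ CD]
   → A = (643/145, 491/145)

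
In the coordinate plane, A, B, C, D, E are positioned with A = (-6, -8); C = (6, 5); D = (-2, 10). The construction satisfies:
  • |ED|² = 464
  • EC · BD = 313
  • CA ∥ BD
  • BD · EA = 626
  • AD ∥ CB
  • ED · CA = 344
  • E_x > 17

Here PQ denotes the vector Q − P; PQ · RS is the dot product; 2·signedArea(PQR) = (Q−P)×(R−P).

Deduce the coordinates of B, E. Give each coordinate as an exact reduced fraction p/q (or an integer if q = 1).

1. B_x = 10  [CA ∥ BD ∩ AD ∥ CB]
2. B_y = 23  [CA ∥ BD ∩ AD ∥ CB]
   → B = (10, 23)
3. E_x = 18  [line 12·x + 13·y + -450 = 0 ∩ |ED|² = 464]
4. E_y = 18  [line 12·x + 13·y + -450 = 0 ∩ |ED|² = 464]
   → E = (18, 18)

B = (10, 23)
E = (18, 18)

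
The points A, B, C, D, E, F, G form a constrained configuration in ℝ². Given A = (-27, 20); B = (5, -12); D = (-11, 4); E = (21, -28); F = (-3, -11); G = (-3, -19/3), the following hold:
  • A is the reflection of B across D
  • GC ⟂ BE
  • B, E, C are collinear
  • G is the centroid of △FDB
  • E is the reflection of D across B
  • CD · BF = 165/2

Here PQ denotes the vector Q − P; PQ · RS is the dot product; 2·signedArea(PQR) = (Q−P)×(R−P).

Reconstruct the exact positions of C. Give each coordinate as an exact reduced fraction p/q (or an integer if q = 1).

C = (-11/6, -31/6)

1. C_x = -11/6  [B, E, C are collinear ∩ GC ⟂ BE]
2. C_y = -31/6  [B, E, C are collinear ∩ GC ⟂ BE]
   → C = (-11/6, -31/6)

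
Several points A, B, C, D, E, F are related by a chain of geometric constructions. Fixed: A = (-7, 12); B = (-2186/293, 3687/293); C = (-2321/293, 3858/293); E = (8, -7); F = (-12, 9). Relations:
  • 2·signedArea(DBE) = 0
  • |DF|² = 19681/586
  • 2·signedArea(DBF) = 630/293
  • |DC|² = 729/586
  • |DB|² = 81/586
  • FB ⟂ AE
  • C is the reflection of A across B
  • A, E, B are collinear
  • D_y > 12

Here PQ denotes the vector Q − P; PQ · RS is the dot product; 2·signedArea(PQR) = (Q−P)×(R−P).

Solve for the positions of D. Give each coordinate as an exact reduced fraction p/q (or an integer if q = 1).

1. D_x = -4237/586  [2·signedArea(DBE) = 0 ∩ 2·signedArea(DBF) = 630/293]
2. D_y = 7203/586  [2·signedArea(DBE) = 0 ∩ 2·signedArea(DBF) = 630/293]
   → D = (-4237/586, 7203/586)

D = (-4237/586, 7203/586)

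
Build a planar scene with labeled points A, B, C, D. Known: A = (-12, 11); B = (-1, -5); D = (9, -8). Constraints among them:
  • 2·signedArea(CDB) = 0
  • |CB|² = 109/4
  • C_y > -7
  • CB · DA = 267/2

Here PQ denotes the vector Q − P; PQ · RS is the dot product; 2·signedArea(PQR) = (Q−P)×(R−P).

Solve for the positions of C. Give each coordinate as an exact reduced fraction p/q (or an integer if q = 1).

1. C_x = 4  [2·signedArea(CDB) = 0 ∩ CB · DA = 267/2]
2. C_y = -13/2  [2·signedArea(CDB) = 0 ∩ CB · DA = 267/2]
   → C = (4, -13/2)

C = (4, -13/2)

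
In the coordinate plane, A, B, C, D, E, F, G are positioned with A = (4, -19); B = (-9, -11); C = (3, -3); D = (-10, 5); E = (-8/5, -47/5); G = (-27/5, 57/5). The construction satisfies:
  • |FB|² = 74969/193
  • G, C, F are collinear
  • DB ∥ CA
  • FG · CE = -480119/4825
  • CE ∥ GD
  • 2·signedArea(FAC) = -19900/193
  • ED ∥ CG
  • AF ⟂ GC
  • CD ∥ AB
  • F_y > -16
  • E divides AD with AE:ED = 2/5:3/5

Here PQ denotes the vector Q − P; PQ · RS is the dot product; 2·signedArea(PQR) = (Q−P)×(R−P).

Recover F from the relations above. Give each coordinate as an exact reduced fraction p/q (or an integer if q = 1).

F = (1972/193, -2967/193)

1. F_x = 1972/193  [G, C, F are collinear ∩ AF ⟂ GC]
2. F_y = -2967/193  [G, C, F are collinear ∩ AF ⟂ GC]
   → F = (1972/193, -2967/193)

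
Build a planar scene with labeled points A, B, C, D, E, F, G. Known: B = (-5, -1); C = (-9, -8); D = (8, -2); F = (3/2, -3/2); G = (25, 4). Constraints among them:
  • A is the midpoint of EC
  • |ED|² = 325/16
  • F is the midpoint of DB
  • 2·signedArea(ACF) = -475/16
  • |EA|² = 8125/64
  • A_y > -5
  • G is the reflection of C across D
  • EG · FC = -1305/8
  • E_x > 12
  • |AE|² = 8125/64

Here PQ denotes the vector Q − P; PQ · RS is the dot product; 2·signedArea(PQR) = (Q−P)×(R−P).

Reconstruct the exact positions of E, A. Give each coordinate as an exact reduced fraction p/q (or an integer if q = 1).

1. E_x = 49/4  [line 21/2·x + 13/2·y + -1003/8 = 0 ∩ |ED|² = 325/16]
2. E_y = -1/2  [line 21/2·x + 13/2·y + -1003/8 = 0 ∩ |ED|² = 325/16]
   → E = (49/4, -1/2)
3. A_x = 13/8  [A is the midpoint of EC]
4. A_y = -17/4  [A is the midpoint of EC]
   → A = (13/8, -17/4)

A = (13/8, -17/4)
E = (49/4, -1/2)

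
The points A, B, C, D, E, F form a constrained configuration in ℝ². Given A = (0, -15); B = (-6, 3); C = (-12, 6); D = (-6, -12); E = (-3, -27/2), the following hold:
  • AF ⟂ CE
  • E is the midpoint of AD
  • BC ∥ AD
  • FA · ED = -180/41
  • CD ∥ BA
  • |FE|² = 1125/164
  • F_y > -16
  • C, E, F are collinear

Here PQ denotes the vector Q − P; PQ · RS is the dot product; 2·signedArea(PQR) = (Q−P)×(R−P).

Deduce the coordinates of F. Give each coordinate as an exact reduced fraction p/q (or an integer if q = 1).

1. F_x = -78/41  [C, E, F are collinear ∩ AF ⟂ CE]
2. F_y = -651/41  [C, E, F are collinear ∩ AF ⟂ CE]
   → F = (-78/41, -651/41)

F = (-78/41, -651/41)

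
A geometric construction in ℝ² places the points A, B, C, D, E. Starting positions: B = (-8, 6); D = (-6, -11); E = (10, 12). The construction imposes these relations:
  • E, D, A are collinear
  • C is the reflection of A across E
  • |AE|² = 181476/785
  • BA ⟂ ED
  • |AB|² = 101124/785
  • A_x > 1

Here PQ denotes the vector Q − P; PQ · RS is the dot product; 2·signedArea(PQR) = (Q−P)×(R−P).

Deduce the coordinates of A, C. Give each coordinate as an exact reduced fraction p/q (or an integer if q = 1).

1. A_x = 1034/785  [E, D, A are collinear ∩ BA ⟂ ED]
2. A_y = -378/785  [E, D, A are collinear ∩ BA ⟂ ED]
   → A = (1034/785, -378/785)
3. C_x = 14666/785  [C is the reflection of A across E]
4. C_y = 19218/785  [C is the reflection of A across E]
   → C = (14666/785, 19218/785)

A = (1034/785, -378/785)
C = (14666/785, 19218/785)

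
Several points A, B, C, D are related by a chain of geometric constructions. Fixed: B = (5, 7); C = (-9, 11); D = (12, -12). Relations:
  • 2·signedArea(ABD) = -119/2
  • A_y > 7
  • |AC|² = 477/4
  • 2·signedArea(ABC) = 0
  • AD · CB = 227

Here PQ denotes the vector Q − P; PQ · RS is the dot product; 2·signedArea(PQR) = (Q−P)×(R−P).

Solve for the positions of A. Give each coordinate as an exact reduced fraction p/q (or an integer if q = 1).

A = (3/2, 8)

1. A_x = 3/2  [2·signedArea(ABC) = 0 ∩ AD · CB = 227]
2. A_y = 8  [2·signedArea(ABC) = 0 ∩ AD · CB = 227]
   → A = (3/2, 8)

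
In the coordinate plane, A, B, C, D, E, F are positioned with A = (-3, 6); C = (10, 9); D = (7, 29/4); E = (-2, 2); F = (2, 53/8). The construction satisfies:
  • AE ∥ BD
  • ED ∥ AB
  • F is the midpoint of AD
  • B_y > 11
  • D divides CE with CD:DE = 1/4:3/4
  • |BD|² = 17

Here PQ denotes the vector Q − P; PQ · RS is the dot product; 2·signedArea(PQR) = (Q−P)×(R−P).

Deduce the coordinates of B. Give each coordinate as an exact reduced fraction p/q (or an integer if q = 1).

1. B_x = 6  [AE ∥ BD ∩ ED ∥ AB]
2. B_y = 45/4  [AE ∥ BD ∩ ED ∥ AB]
   → B = (6, 45/4)

B = (6, 45/4)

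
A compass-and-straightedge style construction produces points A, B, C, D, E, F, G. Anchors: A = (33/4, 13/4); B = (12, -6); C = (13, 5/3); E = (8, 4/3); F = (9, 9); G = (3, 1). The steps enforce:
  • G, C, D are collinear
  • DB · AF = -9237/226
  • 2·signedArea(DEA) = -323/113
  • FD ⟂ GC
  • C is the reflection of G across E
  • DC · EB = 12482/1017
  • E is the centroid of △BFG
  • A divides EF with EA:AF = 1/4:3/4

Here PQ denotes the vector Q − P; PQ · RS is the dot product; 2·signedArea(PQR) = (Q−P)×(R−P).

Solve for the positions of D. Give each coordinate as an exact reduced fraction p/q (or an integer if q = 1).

D = (1074/113, 162/113)

1. D_x = 1074/113  [G, C, D are collinear ∩ FD ⟂ GC]
2. D_y = 162/113  [G, C, D are collinear ∩ FD ⟂ GC]
   → D = (1074/113, 162/113)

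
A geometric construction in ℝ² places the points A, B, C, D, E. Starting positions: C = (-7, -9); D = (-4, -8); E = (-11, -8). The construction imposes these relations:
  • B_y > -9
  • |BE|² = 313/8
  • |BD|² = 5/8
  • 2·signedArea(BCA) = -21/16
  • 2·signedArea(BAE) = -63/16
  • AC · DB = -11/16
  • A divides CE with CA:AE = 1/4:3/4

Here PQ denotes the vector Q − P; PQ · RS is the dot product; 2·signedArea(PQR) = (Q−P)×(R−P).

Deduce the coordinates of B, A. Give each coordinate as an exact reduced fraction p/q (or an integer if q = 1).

A = (-8, -35/4)
B = (-19/4, -33/4)

1. A_x = -8  [A divides CE with CA:AE = 1/4:3/4]
2. A_y = -35/4  [A divides CE with CA:AE = 1/4:3/4]
   → A = (-8, -35/4)
3. B_x = -19/4  [2·signedArea(BAE) = -63/16 ∩ AC · DB = -11/16]
4. B_y = -33/4  [2·signedArea(BAE) = -63/16 ∩ AC · DB = -11/16]
   → B = (-19/4, -33/4)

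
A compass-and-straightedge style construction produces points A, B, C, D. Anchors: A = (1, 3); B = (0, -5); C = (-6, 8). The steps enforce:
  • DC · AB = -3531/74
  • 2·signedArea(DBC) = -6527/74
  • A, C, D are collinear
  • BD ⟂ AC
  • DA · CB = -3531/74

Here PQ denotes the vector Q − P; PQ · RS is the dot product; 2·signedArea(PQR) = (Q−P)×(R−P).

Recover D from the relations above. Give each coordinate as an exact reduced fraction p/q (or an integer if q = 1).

1. D_x = 305/74  [A, C, D are collinear ∩ BD ⟂ AC]
2. D_y = 57/74  [A, C, D are collinear ∩ BD ⟂ AC]
   → D = (305/74, 57/74)

D = (305/74, 57/74)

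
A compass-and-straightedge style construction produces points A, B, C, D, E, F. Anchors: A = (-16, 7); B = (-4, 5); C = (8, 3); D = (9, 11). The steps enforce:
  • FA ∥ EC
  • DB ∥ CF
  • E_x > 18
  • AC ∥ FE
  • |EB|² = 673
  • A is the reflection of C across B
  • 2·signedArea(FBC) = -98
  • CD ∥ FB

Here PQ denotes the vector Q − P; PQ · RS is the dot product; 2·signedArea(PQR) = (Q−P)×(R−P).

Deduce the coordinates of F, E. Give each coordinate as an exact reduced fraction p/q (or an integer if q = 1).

E = (19, -7)
F = (-5, -3)

1. F_x = -5  [CD ∥ FB ∩ DB ∥ CF]
2. F_y = -3  [CD ∥ FB ∩ DB ∥ CF]
   → F = (-5, -3)
3. E_x = 19  [FA ∥ EC ∩ AC ∥ FE]
4. E_y = -7  [FA ∥ EC ∩ AC ∥ FE]
   → E = (19, -7)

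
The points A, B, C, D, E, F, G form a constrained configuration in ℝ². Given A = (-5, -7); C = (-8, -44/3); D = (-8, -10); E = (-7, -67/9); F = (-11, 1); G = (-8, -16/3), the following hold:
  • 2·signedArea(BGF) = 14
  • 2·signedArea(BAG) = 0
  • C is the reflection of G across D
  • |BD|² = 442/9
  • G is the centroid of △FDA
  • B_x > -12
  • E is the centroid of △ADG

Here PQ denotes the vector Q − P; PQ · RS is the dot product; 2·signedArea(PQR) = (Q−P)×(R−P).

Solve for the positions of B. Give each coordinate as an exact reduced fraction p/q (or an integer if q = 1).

B = (-11, -11/3)

1. B_x = -11  [2·signedArea(BAG) = 0 ∩ 2·signedArea(BGF) = 14]
2. B_y = -11/3  [2·signedArea(BAG) = 0 ∩ 2·signedArea(BGF) = 14]
   → B = (-11, -11/3)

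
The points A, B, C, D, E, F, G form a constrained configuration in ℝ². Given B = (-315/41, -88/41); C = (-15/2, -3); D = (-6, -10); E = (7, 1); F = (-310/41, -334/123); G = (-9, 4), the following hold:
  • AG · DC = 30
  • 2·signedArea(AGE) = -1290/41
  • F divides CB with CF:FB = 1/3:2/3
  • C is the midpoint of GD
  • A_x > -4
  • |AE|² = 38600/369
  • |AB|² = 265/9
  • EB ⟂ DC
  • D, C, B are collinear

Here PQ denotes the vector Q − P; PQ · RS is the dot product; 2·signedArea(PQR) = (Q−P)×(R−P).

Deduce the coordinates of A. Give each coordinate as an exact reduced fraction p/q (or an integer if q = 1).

1. A_x = -397/123  [2·signedArea(AGE) = -1290/41 ∩ AG · DC = 30]
2. A_y = 39/41  [2·signedArea(AGE) = -1290/41 ∩ AG · DC = 30]
   → A = (-397/123, 39/41)

A = (-397/123, 39/41)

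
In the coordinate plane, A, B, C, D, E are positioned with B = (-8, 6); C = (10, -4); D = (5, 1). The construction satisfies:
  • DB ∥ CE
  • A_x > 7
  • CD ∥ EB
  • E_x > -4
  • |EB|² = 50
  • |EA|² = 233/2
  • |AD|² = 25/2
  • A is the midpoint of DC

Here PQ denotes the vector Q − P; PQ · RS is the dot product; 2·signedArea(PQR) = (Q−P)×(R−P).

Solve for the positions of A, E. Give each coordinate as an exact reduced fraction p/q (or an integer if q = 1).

1. A_x = 15/2  [A is the midpoint of DC]
2. A_y = -3/2  [A is the midpoint of DC]
   → A = (15/2, -3/2)
3. E_x = -3  [CD ∥ EB ∩ DB ∥ CE]
4. E_y = 1  [CD ∥ EB ∩ DB ∥ CE]
   → E = (-3, 1)

A = (15/2, -3/2)
E = (-3, 1)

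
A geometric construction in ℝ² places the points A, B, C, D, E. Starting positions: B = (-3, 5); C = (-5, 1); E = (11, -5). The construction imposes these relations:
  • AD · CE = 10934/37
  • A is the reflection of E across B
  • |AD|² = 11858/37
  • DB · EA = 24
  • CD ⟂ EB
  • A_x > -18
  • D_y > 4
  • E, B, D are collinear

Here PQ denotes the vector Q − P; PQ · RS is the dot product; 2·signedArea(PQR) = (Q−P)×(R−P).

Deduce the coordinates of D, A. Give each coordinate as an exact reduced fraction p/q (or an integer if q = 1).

1. D_x = -90/37  [E, B, D are collinear ∩ CD ⟂ EB]
2. D_y = 170/37  [E, B, D are collinear ∩ CD ⟂ EB]
   → D = (-90/37, 170/37)
3. A_x = -17  [A is the reflection of E across B]
4. A_y = 15  [A is the reflection of E across B]
   → A = (-17, 15)

A = (-17, 15)
D = (-90/37, 170/37)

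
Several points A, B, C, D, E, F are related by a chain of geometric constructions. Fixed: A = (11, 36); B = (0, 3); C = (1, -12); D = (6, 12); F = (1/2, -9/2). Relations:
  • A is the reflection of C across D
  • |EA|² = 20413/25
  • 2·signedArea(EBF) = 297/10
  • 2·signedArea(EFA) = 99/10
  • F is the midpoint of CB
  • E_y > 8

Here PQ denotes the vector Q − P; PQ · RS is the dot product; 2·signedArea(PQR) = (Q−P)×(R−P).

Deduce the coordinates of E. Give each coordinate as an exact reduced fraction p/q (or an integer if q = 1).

E = (18/5, 42/5)

1. E_x = 18/5  [2·signedArea(EBF) = 297/10 ∩ 2·signedArea(EFA) = 99/10]
2. E_y = 42/5  [2·signedArea(EBF) = 297/10 ∩ 2·signedArea(EFA) = 99/10]
   → E = (18/5, 42/5)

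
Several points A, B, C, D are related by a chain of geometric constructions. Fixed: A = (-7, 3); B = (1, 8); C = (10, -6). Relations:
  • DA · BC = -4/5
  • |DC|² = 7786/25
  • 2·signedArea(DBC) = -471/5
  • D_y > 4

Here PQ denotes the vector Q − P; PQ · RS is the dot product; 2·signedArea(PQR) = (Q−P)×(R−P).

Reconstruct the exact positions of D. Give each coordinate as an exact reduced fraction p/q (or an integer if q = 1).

D = (-19/5, 5)

1. D_x = -19/5  [2·signedArea(DBC) = -471/5 ∩ DA · BC = -4/5]
2. D_y = 5  [2·signedArea(DBC) = -471/5 ∩ DA · BC = -4/5]
   → D = (-19/5, 5)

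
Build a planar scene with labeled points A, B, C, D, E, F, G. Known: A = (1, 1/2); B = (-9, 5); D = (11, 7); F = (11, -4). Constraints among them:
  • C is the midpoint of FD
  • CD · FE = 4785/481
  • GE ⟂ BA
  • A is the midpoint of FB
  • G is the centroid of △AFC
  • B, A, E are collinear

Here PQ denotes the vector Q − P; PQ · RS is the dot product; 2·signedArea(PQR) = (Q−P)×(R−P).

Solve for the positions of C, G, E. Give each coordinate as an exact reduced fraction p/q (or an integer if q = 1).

1. C_x = 11  [C is the midpoint of FD]
2. C_y = 3/2  [C is the midpoint of FD]
   → C = (11, 3/2)
3. G_x = 23/3  [G is the centroid of △AFC]
4. G_y = -2/3  [G is the centroid of △AFC]
   → G = (23/3, -2/3)
5. E_x = 10073/1443  [B, A, E are collinear ∩ GE ⟂ BA]
6. E_y = -1054/481  [B, A, E are collinear ∩ GE ⟂ BA]
   → E = (10073/1443, -1054/481)

C = (11, 3/2)
E = (10073/1443, -1054/481)
G = (23/3, -2/3)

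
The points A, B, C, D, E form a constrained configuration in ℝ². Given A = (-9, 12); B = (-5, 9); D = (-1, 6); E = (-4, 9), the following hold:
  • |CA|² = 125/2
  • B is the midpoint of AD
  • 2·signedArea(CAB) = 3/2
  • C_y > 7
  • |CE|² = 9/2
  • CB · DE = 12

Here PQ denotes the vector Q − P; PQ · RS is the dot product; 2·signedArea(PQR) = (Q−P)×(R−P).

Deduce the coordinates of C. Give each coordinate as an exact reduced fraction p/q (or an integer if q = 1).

C = (-5/2, 15/2)

1. C_x = -5/2  [2·signedArea(CAB) = 3/2 ∩ CB · DE = 12]
2. C_y = 15/2  [2·signedArea(CAB) = 3/2 ∩ CB · DE = 12]
   → C = (-5/2, 15/2)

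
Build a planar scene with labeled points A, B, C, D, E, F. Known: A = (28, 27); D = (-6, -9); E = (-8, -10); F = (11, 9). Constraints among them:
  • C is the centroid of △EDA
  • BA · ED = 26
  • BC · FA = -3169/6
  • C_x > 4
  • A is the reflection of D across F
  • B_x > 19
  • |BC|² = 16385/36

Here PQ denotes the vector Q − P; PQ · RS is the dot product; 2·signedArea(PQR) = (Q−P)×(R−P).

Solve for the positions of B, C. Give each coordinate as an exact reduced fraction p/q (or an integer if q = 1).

B = (39/2, 18)
C = (14/3, 8/3)

1. C_x = 14/3  [C is the centroid of △EDA]
2. C_y = 8/3  [C is the centroid of △EDA]
   → C = (14/3, 8/3)
3. B_x = 39/2  [BA · ED = 26 ∩ BC · FA = -3169/6]
4. B_y = 18  [BA · ED = 26 ∩ BC · FA = -3169/6]
   → B = (39/2, 18)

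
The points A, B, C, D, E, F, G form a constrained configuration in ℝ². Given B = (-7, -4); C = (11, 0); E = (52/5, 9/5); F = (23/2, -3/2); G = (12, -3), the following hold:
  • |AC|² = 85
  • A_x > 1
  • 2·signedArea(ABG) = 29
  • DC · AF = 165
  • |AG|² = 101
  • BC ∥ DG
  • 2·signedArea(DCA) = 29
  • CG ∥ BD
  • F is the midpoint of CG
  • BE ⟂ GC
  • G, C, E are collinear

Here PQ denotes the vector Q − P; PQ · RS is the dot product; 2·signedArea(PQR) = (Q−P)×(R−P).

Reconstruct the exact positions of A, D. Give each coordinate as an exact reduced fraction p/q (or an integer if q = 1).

A = (2, -2)
D = (-6, -7)

1. D_x = -6  [BC ∥ DG ∩ CG ∥ BD]
2. D_y = -7  [BC ∥ DG ∩ CG ∥ BD]
   → D = (-6, -7)
3. A_x = 2  [2·signedArea(ABG) = 29 ∩ 2·signedArea(DCA) = 29]
4. A_y = -2  [2·signedArea(ABG) = 29 ∩ 2·signedArea(DCA) = 29]
   → A = (2, -2)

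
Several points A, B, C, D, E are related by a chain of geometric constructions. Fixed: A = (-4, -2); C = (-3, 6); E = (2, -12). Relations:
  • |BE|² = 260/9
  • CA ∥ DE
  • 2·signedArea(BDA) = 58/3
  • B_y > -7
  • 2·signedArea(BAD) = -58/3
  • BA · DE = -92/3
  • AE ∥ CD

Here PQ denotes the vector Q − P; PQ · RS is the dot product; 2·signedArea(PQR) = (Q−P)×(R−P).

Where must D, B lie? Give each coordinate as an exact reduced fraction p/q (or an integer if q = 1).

B = (8/3, -20/3)
D = (3, -4)

1. D_x = 3  [CA ∥ DE ∩ AE ∥ CD]
2. D_y = -4  [CA ∥ DE ∩ AE ∥ CD]
   → D = (3, -4)
3. B_x = 8/3  [2·signedArea(BAD) = -58/3 ∩ BA · DE = -92/3]
4. B_y = -20/3  [2·signedArea(BAD) = -58/3 ∩ BA · DE = -92/3]
   → B = (8/3, -20/3)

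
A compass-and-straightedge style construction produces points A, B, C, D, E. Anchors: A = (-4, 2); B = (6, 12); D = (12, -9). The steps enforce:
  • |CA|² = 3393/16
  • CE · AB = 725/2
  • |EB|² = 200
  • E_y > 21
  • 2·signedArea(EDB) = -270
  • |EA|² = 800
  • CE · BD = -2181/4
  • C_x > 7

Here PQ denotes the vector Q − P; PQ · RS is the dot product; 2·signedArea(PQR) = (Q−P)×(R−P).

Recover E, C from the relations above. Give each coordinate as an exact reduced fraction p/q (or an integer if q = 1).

1. E_x = 16  [line -21·x + -6·y + 468 = 0 ∩ |EA|² = 800]
2. E_y = 22  [line -21·x + -6·y + 468 = 0 ∩ |EA|² = 800]
   → E = (16, 22)
3. C_x = 8  [CE · BD = -2181/4 ∩ CE · AB = 725/2]
4. C_y = -25/4  [CE · BD = -2181/4 ∩ CE · AB = 725/2]
   → C = (8, -25/4)

C = (8, -25/4)
E = (16, 22)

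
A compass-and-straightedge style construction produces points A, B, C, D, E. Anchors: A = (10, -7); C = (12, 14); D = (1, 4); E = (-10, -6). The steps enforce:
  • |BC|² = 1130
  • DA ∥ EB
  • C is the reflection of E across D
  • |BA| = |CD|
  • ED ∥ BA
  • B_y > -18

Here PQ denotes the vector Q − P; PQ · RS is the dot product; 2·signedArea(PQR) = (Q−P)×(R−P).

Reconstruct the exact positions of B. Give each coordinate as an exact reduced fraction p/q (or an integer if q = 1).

B = (-1, -17)

1. B_x = -1  [ED ∥ BA ∩ DA ∥ EB]
2. B_y = -17  [ED ∥ BA ∩ DA ∥ EB]
   → B = (-1, -17)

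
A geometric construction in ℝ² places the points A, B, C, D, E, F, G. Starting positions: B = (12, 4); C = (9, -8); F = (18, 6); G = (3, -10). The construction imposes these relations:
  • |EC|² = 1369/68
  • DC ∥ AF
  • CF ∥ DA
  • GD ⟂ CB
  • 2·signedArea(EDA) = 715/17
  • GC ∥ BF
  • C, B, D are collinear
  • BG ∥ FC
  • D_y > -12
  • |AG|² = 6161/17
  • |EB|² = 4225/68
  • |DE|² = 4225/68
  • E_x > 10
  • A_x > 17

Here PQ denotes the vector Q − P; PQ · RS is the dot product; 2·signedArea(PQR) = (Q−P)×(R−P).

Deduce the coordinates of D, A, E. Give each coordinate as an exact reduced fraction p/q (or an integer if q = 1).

A = (292/17, 46/17)
D = (139/17, -192/17)
E = (343/34, -62/17)

1. D_x = 139/17  [C, B, D are collinear ∩ GD ⟂ CB]
2. D_y = -192/17  [C, B, D are collinear ∩ GD ⟂ CB]
   → D = (139/17, -192/17)
3. A_x = 292/17  [DC ∥ AF ∩ CF ∥ DA]
4. A_y = 46/17  [DC ∥ AF ∩ CF ∥ DA]
   → A = (292/17, 46/17)
5. E_x = 343/34  [line -14·x + 9·y + 2959/17 = 0 ∩ |EC|² = 1369/68]
6. E_y = -62/17  [line -14·x + 9·y + 2959/17 = 0 ∩ |EC|² = 1369/68]
   → E = (343/34, -62/17)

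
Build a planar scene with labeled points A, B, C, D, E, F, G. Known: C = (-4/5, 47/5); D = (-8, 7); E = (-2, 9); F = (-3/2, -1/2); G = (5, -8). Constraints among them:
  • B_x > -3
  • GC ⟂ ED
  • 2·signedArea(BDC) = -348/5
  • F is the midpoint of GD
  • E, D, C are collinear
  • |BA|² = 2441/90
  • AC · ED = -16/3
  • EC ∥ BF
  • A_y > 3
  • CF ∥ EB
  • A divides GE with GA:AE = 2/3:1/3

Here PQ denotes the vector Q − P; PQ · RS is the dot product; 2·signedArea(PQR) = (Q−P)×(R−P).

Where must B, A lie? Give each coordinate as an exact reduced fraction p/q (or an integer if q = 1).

A = (1/3, 10/3)
B = (-27/10, -9/10)

1. B_x = -27/10  [EC ∥ BF ∩ CF ∥ EB]
2. B_y = -9/10  [EC ∥ BF ∩ CF ∥ EB]
   → B = (-27/10, -9/10)
3. A_x = 1/3  [A divides GE with GA:AE = 2/3:1/3]
4. A_y = 10/3  [A divides GE with GA:AE = 2/3:1/3]
   → A = (1/3, 10/3)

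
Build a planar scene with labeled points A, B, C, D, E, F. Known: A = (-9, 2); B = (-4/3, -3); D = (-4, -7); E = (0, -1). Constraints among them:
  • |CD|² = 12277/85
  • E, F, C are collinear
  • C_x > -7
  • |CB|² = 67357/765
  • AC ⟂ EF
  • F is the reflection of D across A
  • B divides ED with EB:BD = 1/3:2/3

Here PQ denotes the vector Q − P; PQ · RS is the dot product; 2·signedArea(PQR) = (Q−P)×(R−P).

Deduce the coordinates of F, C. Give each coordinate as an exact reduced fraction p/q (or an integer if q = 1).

1. F_x = -14  [F is the reflection of D across A]
2. F_y = 11  [F is the reflection of D across A]
   → F = (-14, 11)
3. C_x = -567/85  [E, F, C are collinear ∩ AC ⟂ EF]
4. C_y = 401/85  [E, F, C are collinear ∩ AC ⟂ EF]
   → C = (-567/85, 401/85)

C = (-567/85, 401/85)
F = (-14, 11)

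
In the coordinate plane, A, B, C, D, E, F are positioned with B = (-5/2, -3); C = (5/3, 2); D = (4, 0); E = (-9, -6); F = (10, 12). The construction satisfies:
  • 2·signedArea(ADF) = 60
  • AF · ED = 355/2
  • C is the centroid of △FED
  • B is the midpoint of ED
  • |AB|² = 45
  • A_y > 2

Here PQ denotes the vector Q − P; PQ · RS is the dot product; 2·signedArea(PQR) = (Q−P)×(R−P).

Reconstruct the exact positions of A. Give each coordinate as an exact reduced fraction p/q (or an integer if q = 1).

A = (1/2, 3)

1. A_x = 1/2  [AF · ED = 355/2 ∩ 2·signedArea(ADF) = 60]
2. A_y = 3  [AF · ED = 355/2 ∩ 2·signedArea(ADF) = 60]
   → A = (1/2, 3)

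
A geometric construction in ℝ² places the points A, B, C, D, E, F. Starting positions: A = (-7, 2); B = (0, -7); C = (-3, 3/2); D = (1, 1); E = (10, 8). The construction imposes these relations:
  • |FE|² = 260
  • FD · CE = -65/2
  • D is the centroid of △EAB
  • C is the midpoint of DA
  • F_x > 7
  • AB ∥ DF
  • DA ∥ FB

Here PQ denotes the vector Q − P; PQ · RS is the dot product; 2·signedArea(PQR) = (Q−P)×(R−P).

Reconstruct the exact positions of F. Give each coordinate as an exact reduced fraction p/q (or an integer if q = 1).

1. F_x = 8  [DA ∥ FB ∩ AB ∥ DF]
2. F_y = -8  [DA ∥ FB ∩ AB ∥ DF]
   → F = (8, -8)

F = (8, -8)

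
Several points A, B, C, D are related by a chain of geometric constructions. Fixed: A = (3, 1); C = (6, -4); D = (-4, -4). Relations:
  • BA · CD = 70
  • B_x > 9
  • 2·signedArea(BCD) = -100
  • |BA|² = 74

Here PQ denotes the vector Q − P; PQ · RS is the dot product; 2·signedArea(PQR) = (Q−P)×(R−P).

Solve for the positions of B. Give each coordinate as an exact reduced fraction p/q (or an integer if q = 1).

1. B_x = 10  [2·signedArea(BCD) = -100 ∩ BA · CD = 70]
2. B_y = 6  [2·signedArea(BCD) = -100 ∩ BA · CD = 70]
   → B = (10, 6)

B = (10, 6)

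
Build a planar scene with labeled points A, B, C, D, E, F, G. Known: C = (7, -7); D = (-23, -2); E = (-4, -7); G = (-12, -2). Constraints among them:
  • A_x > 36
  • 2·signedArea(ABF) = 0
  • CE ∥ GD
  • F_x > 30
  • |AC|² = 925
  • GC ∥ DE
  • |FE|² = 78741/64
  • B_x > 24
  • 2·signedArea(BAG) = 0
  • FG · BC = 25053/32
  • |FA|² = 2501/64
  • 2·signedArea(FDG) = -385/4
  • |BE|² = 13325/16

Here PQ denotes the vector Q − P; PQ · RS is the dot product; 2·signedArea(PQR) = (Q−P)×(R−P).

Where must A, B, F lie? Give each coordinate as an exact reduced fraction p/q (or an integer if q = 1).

A = (37, -12)
B = (99/4, -19/2)
F = (247/8, -43/4)

1. F_y = -43/4  [2·signedArea(FDG) = -385/4]
2. F_x = 247/8  [|FE|² = 78741/64]
   → F = (247/8, -43/4)
3. B_x = 99/4  [line 343/8·x + -35/4·y + -36617/32 = 0 ∩ |BE|² = 13325/16]
4. B_y = -19/2  [line 343/8·x + -35/4·y + -36617/32 = 0 ∩ |BE|² = 13325/16]
   → B = (99/4, -19/2)
5. A_x = 37  [line 5/4·x + 49/8·y + 109/4 = 0 ∩ |AC|² = 925]
6. A_y = -12  [line 5/4·x + 49/8·y + 109/4 = 0 ∩ |AC|² = 925]
   → A = (37, -12)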